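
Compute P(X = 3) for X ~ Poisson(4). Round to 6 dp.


P(X=3) = e^(-4) * 4^3 / 3!
≈ 0.01831563889 * 64 / 6
≈ 0.195367

0.195367


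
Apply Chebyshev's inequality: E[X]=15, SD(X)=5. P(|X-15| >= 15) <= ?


k = 15/5 = 3
Chebyshev: P(|X-mu| >= k*sigma) <= 1/k^2 = 1/3^2 = 1/9

1/9


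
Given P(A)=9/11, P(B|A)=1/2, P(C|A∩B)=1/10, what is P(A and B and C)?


P(A∩B∩C) = P(A) * P(B|A) * P(C|A∩B)
= 9/11 * 1/2 * 1/10
= 9/22 * 1/10 = 9/220

9/220


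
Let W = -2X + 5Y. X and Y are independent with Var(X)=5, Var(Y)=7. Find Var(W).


Independence => Cov(X,Y)=0
Var(-2X + 5Y) = (-2)^2*Var(X) + 5^2*Var(Y)
= 4*5 + 25*7 = 195

195


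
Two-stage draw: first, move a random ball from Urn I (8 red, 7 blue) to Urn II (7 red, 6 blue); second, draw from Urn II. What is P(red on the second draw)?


P(transfer red) = 8/15; P(transfer blue) = 7/15
If red transferred: Urn II has 8 red of 14, so P(red|red moved) = 4/7
If blue transferred: Urn II has 7 red of 14, so P(red|blue moved) = 1/2
By total probability: P(red) = 8/15*4/7 + 7/15*1/2 = 113/210

113/210


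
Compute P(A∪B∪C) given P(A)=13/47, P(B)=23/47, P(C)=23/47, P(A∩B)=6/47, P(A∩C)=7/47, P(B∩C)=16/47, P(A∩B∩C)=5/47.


P(A∪B∪C) = P(A)+P(B)+P(C) - P(AB)-P(AC)-P(BC) + P(ABC)
= 13/47+23/47+23/47 - 6/47-7/47-16/47 + 5/47
= 35/47

35/47


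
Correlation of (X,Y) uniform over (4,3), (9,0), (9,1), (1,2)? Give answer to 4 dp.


Cov(X,Y) = -2.8750, Var(X) = 11.6875, Var(Y) = 1.2500
rho = Cov/(sqrt(VarX)*sqrt(VarY)) = -0.7522

-0.7522


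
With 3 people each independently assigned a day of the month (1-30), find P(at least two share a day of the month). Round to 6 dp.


P(all different) = prod((30-i)/30 for i=0..2) = 0.902222
P(at least one match) = 1 - 0.902222 = 0.097778

0.097778


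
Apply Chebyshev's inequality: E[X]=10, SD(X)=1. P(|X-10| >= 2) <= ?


k = 2/1 = 2
Chebyshev: P(|X-mu| >= k*sigma) <= 1/k^2 = 1/2^2 = 1/4

1/4


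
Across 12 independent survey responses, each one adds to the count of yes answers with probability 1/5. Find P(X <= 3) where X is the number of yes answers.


P(X<=3) = P(X=0) + P(X=1) + P(X=2) + P(X=3)
= 16777216/244140625 + 50331648/244140625 + 69206016/244140625 + 11534336/48828125
= 38797312/48828125

38797312/48828125


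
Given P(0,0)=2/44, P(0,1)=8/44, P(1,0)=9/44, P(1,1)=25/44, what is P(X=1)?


P(X=1) = P(1,0)+P(1,1) = 9/44 + 25/44 = 34/44 = 17/22

17/22


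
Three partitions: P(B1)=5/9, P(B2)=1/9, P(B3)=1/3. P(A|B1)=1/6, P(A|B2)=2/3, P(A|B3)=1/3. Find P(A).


P(A) = P(A|B1)P(B1) + P(A|B2)P(B2) + P(A|B3)P(B3)
= 1/6*5/9 + 2/3*1/9 + 1/3*1/3
= 5/54 + 2/27 + 1/9 = 5/18

5/18


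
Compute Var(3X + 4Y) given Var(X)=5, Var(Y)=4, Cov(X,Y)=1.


Var(3X + 4Y) = 3^2*Var(X) + 4^2*Var(Y) + 2*3*4*Cov(X,Y)
= 9*5 + 16*4 + 24*1
= 45 + 64 + 24 = 133

133


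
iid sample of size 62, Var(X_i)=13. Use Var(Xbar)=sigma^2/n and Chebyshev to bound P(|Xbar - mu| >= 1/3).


Var(Xbar) = Var(X)/n = 13/62
Chebyshev: P(|Xbar-mu| >= 1/3) <= Var(Xbar)/(1/3)^2 = (13/62)/(1/9) = 117/62
Bound exceeds 1, so trivial bound: 1

1


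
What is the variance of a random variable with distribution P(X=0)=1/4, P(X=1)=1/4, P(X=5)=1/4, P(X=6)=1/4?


E[X] = 3, E[X^2] = 31/2
Var(X) = E[X^2] - (E[X])^2 = 31/2 - (3)^2 = 13/2

13/2


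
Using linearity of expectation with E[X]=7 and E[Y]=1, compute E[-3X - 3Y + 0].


E[-3X - 3Y + 0] = -3*E[X] - 3*E[Y] + 0
= (-3)*(7) + (-3)*(1) + (0)
= -21 - 3 + 0 = -24

-24


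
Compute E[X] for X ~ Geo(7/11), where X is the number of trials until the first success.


For geometric (trials until first success), E[X] = 1/p = 1/(7/11) = 11/7

11/7


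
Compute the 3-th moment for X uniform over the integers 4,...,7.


E[X^3] = (1/4) * sum(x^3 for x=4..7)
= 748/4 = 187

187


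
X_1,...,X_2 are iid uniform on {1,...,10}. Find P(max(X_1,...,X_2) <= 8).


P(max <= 8) = P(all X_i <= 8) = (P(X_1 <= 8))^2
= (8/10)^2 = (4/5)^2 = 16/25

16/25


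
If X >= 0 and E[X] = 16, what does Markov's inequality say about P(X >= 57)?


Markov: P(X >= a) <= E[X]/a
P(X >= 57) <= 16/57

16/57


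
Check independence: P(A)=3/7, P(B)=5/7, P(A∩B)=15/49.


P(A)*P(B) = 3/7*5/7 = 15/49
P(A∩B) = 15/49, which equals P(A)P(B), so independent

Yes, A and B are independent


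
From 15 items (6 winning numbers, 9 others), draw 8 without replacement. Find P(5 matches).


P(X=5) = C(6,5)*C(9,3) / C(15,8)
= 6*84 / 6435
= 504/6435 = 56/715

56/715


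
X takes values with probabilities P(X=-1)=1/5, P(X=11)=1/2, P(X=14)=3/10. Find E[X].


E[X] = sum(x * P(x))
= -1*1/5 + 11*1/2 + 14*3/10
= 19/2

19/2


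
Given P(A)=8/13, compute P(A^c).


P(A') = 1 - P(A) = 1 - 8/13 = 5/13

5/13


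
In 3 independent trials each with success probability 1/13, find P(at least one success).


P(at least one) = 1 - P(none)
P(none) = (1 - 1/13)^3 = (12/13)^3 = 1728/2197
P(at least one) = 1 - 1728/2197 = 469/2197

469/2197


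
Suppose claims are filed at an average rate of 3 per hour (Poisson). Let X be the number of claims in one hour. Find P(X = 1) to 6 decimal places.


P(X=1) = e^(-3) * 3^1 / 1!
≈ 0.04978706837 * 3 / 1
≈ 0.149361

0.149361


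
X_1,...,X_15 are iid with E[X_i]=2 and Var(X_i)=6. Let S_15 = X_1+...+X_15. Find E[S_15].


E[S_n] = n*E[X_1] = 15*2 = 30

30


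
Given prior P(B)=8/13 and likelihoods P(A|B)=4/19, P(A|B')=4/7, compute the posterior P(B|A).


P(A) = P(A|B)P(B) + P(A|B')P(B') = 4/19*8/13 + 4/7*5/13 = 604/1729
P(B|A) = P(A|B)P(B)/P(A) = (32/247)/(604/1729) = 56/151

56/151


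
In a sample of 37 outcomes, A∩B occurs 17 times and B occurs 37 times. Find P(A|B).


P(A|B) = P(A∩B)/P(B) = (17/37)/(37/37) = 17/37

17/37


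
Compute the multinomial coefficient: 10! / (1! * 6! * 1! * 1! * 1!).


10! = 3628800
Denominator: 1!=1 * 6!=720 * 1!=1 * 1!=1 * 1!=1
Coefficient = 3628800 / 720 = 5040

5040


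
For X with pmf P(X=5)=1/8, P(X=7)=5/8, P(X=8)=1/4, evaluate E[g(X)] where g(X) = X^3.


E[X^3] = sum(g(x)*P(x))
= 125*1/8 + 343*5/8 + 512*1/4
= 358

358


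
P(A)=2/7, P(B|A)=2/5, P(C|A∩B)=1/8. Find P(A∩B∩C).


P(A∩B∩C) = P(A) * P(B|A) * P(C|A∩B)
= 2/7 * 2/5 * 1/8
= 4/35 * 1/8 = 1/70

1/70


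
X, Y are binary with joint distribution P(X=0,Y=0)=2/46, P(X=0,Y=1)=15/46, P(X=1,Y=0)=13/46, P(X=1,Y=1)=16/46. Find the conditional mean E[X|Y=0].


P(Y=0) = 15/46
E[X|Y=0] = (0*2 + 1*13)/15 = 13/15

13/15


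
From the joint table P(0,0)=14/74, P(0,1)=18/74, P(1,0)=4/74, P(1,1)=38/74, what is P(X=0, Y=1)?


Read from table: P(X=0, Y=1) = 18/74 = 9/37

9/37


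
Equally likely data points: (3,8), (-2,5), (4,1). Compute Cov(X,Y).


E[X]=5/3, E[Y]=14/3, E[XY]=6
Cov(X,Y) = E[XY] - E[X]E[Y] = 6 - 5/3*14/3 = -16/9

-16/9


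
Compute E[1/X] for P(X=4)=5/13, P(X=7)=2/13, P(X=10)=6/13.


E[1/X] = sum(g(x)*P(x))
= 1/4*5/13 + 1/7*2/13 + 1/10*6/13
= 23/140

23/140


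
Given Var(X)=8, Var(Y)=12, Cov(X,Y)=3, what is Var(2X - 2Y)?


Var(2X - 2Y) = 2^2*Var(X) + (-2)^2*Var(Y) + 2*2*(-2)*Cov(X,Y)
= 4*8 + 4*12 - 8*3
= 32 + 48 - 24 = 56

56


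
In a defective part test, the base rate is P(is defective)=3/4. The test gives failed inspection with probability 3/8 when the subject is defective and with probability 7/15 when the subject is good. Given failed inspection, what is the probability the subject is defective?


P(A) = P(A|B)P(B) + P(A|B')P(B') = 3/8*3/4 + 7/15*1/4 = 191/480
P(B|A) = P(A|B)P(B)/P(A) = (9/32)/(191/480) = 135/191

135/191


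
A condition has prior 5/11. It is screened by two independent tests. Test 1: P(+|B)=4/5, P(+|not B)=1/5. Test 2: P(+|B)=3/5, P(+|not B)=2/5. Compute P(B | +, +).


After test 1: P(+) = 4/5*5/11 + 1/5*6/11 = 26/55
P(B|+) = (4/11)/(26/55) = 10/13
After test 2 (use post1 as new prior): P(+) = 3/5*10/13 + 2/5*3/13 = 36/65
P(B|+,+) = (6/13)/(36/65) = 5/6

5/6


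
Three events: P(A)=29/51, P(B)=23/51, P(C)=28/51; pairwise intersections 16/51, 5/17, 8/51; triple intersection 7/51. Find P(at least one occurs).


P(A∪B∪C) = P(A)+P(B)+P(C) - P(AB)-P(AC)-P(BC) + P(ABC)
= 29/51+23/51+28/51 - 16/51-5/17-8/51 + 7/51
= 16/17

16/17


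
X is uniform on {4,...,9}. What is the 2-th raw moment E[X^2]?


E[X^2] = (1/6) * sum(x^2 for x=4..9)
= 271/6

271/6


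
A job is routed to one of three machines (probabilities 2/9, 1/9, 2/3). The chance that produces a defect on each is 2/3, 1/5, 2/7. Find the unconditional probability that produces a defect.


P(A) = P(A|B1)P(B1) + P(A|B2)P(B2) + P(A|B3)P(B3)
= 2/3*2/9 + 1/5*1/9 + 2/7*2/3
= 4/27 + 1/45 + 4/21 = 341/945

341/945


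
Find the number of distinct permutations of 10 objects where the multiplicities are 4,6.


10! = 3628800
Denominator: 4!=24 * 6!=720
Coefficient = 3628800 / 17280 = 210

210


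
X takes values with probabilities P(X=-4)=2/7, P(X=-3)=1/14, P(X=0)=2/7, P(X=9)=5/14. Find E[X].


E[X] = sum(x * P(x))
= -4*2/7 - 3*1/14 + 0*2/7 + 9*5/14
= 13/7

13/7


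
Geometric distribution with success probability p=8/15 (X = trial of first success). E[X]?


For geometric (trials until first success), E[X] = 1/p = 1/(8/15) = 15/8

15/8


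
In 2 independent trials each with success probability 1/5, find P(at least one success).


P(at least one) = 1 - P(none)
P(none) = (1 - 1/5)^2 = (4/5)^2 = 16/25
P(at least one) = 1 - 16/25 = 9/25

9/25


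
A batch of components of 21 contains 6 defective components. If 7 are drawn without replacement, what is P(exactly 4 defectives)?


P(X=4) = C(6,4)*C(15,3) / C(21,7)
= 15*455 / 116280
= 6825/116280 = 455/7752

455/7752


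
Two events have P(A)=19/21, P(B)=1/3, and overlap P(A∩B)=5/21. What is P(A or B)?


P(A∪B) = P(A) + P(B) - P(A∩B)
= 19/21 + 1/3 - 5/21 = 1

1


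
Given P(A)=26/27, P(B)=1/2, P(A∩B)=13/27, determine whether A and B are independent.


P(A)*P(B) = 26/27*1/2 = 13/27
P(A∩B) = 13/27, which equals P(A)P(B), so independent

Yes, A and B are independent


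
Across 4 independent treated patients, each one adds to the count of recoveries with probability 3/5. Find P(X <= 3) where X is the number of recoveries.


P(X<=3) = P(X=0) + P(X=1) + P(X=2) + P(X=3)
= 16/625 + 96/625 + 216/625 + 216/625
= 544/625

544/625


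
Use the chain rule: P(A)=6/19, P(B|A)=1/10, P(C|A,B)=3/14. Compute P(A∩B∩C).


P(A∩B∩C) = P(A) * P(B|A) * P(C|A∩B)
= 6/19 * 1/10 * 3/14
= 3/95 * 3/14 = 9/1330

9/1330


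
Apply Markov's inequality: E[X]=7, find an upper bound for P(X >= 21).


Markov: P(X >= a) <= E[X]/a
P(X >= 21) <= 7/21 = 1/3

1/3


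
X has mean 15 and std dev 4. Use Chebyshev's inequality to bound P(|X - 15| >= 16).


k = 16/4 = 4
Chebyshev: P(|X-mu| >= k*sigma) <= 1/k^2 = 1/4^2 = 1/16

1/16


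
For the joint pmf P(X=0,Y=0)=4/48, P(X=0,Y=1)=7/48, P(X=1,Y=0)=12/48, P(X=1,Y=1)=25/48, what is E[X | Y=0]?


P(Y=0) = 16/48
E[X|Y=0] = (0*4 + 1*12)/16 = 12/16 = 3/4

3/4


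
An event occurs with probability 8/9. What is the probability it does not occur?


P(A') = 1 - P(A) = 1 - 8/9 = 1/9

1/9


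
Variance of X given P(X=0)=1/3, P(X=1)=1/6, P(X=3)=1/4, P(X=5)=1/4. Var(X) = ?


E[X] = 13/6, E[X^2] = 26/3
Var(X) = E[X^2] - (E[X])^2 = 26/3 - (13/6)^2 = 143/36

143/36


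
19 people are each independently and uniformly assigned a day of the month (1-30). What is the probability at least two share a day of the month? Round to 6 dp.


P(all different) = prod((30-i)/30 for i=0..18) = 0.000572
P(at least one match) = 1 - 0.000572 = 0.999428

0.999428


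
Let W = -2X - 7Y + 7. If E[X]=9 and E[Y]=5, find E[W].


E[-2X - 7Y + 7] = -2*E[X] - 7*E[Y] + 7
= (-2)*(9) + (-7)*(5) + (7)
= -18 - 35 + 7 = -46

-46


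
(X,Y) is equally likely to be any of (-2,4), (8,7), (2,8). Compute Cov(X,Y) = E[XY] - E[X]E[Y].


E[X]=8/3, E[Y]=19/3, E[XY]=64/3
Cov(X,Y) = E[XY] - E[X]E[Y] = 64/3 - 8/3*19/3 = 40/9

40/9


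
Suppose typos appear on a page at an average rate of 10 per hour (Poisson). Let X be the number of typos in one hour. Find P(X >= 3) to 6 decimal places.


P(X>=3) = 1 - P(X<=2) = 1 - (e^(-10)*10^0/0! + e^(-10)*10^1/1! + e^(-10)*10^2/2!)
≈ 1 - (0.0000453999 + 0.0004539993 + 0.0022699965)
= 1 - 0.0027693957 = 0.9972306043
≈ 0.997231

0.997231


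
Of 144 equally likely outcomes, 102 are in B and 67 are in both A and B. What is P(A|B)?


P(A|B) = P(A∩B)/P(B) = (67/144)/(102/144) = 67/102

67/102


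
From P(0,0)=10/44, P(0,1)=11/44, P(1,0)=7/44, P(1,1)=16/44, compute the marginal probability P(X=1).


P(X=1) = P(1,0)+P(1,1) = 7/44 + 16/44 = 23/44

23/44


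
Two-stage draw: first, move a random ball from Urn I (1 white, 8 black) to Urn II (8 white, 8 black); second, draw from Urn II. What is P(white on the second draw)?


P(transfer white) = 1/9; P(transfer black) = 8/9
If white transferred: Urn II has 9 white of 17, so P(white|white moved) = 9/17
If black transferred: Urn II has 8 white of 17, so P(white|black moved) = 8/17
By total probability: P(white) = 1/9*9/17 + 8/9*8/17 = 73/153

73/153


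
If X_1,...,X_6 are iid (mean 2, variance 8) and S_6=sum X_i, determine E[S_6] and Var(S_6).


E[S_n] = n*mu = 6*2 = 12
Var(S_n) = n*sigma^2 = 6*8 = 48

E[S_6]=12, Var(S_6)=48


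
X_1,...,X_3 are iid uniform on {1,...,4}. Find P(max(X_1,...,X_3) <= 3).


P(max <= 3) = P(all X_i <= 3) = (P(X_1 <= 3))^3
= (3/4)^3 = 27/64

27/64


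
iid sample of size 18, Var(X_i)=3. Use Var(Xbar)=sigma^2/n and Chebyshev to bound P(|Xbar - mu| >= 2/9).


Var(Xbar) = Var(X)/n = 3/18
Chebyshev: P(|Xbar-mu| >= 2/9) <= Var(Xbar)/(2/9)^2 = (1/6)/(4/81) = 27/8
Bound exceeds 1, so trivial bound: 1

1


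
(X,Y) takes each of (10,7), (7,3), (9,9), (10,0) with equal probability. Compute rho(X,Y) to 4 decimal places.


Cov(X,Y) = 0.2500, Var(X) = 1.5000, Var(Y) = 12.1875
rho = Cov/(sqrt(VarX)*sqrt(VarY)) = 0.0585

0.0585


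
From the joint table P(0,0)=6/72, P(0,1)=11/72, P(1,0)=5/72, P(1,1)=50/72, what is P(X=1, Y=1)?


Read from table: P(X=1, Y=1) = 50/72 = 25/36

25/36


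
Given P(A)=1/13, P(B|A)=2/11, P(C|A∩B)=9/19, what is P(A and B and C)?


P(A∩B∩C) = P(A) * P(B|A) * P(C|A∩B)
= 1/13 * 2/11 * 9/19
= 2/143 * 9/19 = 18/2717

18/2717


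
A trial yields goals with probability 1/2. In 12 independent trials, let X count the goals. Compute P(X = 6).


P(X=6) = C(12,6) * p^6 * (1-p)^6
= 924 * 1/64 * 1/64
= 231/1024

231/1024


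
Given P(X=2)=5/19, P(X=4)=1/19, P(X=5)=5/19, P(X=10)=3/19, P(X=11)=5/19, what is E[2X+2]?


E[2X+2] = sum(g(x)*P(x))
= 6*5/19 + 10*1/19 + 12*5/19 + 22*3/19 + 24*5/19
= 286/19

286/19


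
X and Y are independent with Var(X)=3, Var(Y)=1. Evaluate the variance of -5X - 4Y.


Independence => Cov(X,Y)=0
Var(-5X - 4Y) = (-5)^2*Var(X) + (-4)^2*Var(Y)
= 25*3 + 16*1 = 91

91


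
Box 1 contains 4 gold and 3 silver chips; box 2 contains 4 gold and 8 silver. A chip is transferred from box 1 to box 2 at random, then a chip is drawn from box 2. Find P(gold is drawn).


P(transfer gold) = 4/7; P(transfer silver) = 3/7
If gold transferred: Urn II has 5 gold of 13, so P(gold|gold moved) = 5/13
If silver transferred: Urn II has 4 gold of 13, so P(gold|silver moved) = 4/13
By total probability: P(gold) = 4/7*5/13 + 3/7*4/13 = 32/91

32/91


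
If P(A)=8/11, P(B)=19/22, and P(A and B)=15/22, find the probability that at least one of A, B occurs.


P(A∪B) = P(A) + P(B) - P(A∩B)
= 8/11 + 19/22 - 15/22 = 10/11

10/11


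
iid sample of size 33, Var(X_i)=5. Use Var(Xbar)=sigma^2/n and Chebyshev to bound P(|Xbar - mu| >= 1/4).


Var(Xbar) = Var(X)/n = 5/33
Chebyshev: P(|Xbar-mu| >= 1/4) <= Var(Xbar)/(1/4)^2 = (5/33)/(1/16) = 80/33
Bound exceeds 1, so trivial bound: 1

1


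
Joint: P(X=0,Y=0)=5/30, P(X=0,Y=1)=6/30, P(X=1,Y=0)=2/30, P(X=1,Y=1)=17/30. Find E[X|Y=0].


P(Y=0) = 7/30
E[X|Y=0] = (0*5 + 1*2)/7 = 2/7

2/7


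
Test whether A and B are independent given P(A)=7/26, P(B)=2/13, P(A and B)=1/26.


P(A)*P(B) = 7/26*2/13 = 7/169
P(A∩B) = 1/26 != 7/169, so not independent

No, A and B are not independent


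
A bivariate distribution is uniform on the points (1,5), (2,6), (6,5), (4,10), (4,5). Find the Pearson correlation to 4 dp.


Cov(X,Y) = 0.3200, Var(X) = 3.0400, Var(Y) = 3.7600
rho = Cov/(sqrt(VarX)*sqrt(VarY)) = 0.0946

0.0946


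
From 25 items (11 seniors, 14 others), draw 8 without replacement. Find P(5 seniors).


P(X=5) = C(11,5)*C(14,3) / C(25,8)
= 462*364 / 1081575
= 168168/1081575 = 5096/32775

5096/32775


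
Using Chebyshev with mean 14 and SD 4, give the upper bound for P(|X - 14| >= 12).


k = 12/4 = 3
Chebyshev: P(|X-mu| >= k*sigma) <= 1/k^2 = 1/3^2 = 1/9

1/9


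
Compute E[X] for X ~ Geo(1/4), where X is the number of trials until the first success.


For geometric (trials until first success), E[X] = 1/p = 1/(1/4) = 4

4


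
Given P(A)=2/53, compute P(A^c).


P(A') = 1 - P(A) = 1 - 2/53 = 51/53

51/53


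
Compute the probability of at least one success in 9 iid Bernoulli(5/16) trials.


P(at least one) = 1 - P(none)
P(none) = (1 - 5/16)^9 = (11/16)^9 = 2357947691/68719476736
P(at least one) = 1 - 2357947691/68719476736 = 66361529045/68719476736

66361529045/68719476736


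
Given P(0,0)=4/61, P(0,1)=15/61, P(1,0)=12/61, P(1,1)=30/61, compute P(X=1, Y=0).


Read from table: P(X=1, Y=0) = 12/61

12/61


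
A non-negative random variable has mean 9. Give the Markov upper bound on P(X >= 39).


Markov: P(X >= a) <= E[X]/a
P(X >= 39) <= 9/39 = 3/13

3/13


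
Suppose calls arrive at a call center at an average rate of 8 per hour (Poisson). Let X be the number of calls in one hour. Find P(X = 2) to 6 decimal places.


P(X=2) = e^(-8) * 8^2 / 2!
≈ 0.0003354626279 * 64 / 2
≈ 0.010735

0.010735


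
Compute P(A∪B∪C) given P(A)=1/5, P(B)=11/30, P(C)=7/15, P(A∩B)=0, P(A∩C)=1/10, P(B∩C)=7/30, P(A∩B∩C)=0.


P(A∪B∪C) = P(A)+P(B)+P(C) - P(AB)-P(AC)-P(BC) + P(ABC)
= 1/5+11/30+7/15 - 0-1/10-7/30 + 0
= 7/10

7/10


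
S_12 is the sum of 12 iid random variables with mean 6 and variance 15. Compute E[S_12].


E[S_n] = n*E[X_1] = 12*6 = 72

72


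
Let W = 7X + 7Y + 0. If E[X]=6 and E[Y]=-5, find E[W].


E[7X + 7Y + 0] = 7*E[X] + 7*E[Y] + 0
= (7)*(6) + (7)*(-5) + (0)
= 42 - 35 + 0 = 7

7


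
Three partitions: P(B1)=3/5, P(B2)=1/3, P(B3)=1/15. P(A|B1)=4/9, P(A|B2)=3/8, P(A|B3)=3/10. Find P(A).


P(A) = P(A|B1)P(B1) + P(A|B2)P(B2) + P(A|B3)P(B3)
= 4/9*3/5 + 3/8*1/3 + 3/10*1/15
= 4/15 + 1/8 + 1/50 = 247/600

247/600


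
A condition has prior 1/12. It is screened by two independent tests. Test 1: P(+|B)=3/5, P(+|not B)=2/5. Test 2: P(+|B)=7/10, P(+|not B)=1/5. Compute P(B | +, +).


After test 1: P(+) = 3/5*1/12 + 2/5*11/12 = 5/12
P(B|+) = (1/20)/(5/12) = 3/25
After test 2 (use post1 as new prior): P(+) = 7/10*3/25 + 1/5*22/25 = 13/50
P(B|+,+) = (21/250)/(13/50) = 21/65

21/65


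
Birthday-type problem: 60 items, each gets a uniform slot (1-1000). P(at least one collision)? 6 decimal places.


P(all different) = prod((1000-i)/1000 for i=0..59) = 0.164279
P(at least one match) = 1 - 0.164279 = 0.835721

0.835721


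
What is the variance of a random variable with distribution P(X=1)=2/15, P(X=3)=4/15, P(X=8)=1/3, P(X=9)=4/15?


E[X] = 6, E[X^2] = 682/15
Var(X) = E[X^2] - (E[X])^2 = 682/15 - (6)^2 = 142/15

142/15


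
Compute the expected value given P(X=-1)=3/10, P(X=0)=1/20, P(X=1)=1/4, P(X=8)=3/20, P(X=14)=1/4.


E[X] = sum(x * P(x))
= -1*3/10 + 0*1/20 + 1*1/4 + 8*3/20 + 14*1/4
= 93/20

93/20


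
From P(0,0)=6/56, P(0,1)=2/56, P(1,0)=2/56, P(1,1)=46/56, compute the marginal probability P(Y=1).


P(Y=1) = P(0,1)+P(1,1) = 2/56 + 46/56 = 48/56 = 6/7

6/7


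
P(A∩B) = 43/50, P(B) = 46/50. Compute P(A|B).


P(A|B) = P(A∩B)/P(B) = (43/50)/(46/50) = 43/46

43/46


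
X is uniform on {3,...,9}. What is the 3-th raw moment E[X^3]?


E[X^3] = (1/7) * sum(x^3 for x=3..9)
= 2016/7 = 288

288


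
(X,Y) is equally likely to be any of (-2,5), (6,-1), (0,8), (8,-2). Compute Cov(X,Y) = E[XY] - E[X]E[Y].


E[X]=3, E[Y]=5/2, E[XY]=-8
Cov(X,Y) = E[XY] - E[X]E[Y] = -8 - 3*5/2 = -31/2

-31/2


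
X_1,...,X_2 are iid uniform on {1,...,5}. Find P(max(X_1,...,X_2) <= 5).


P(max <= 5) = P(all X_i <= 5) = (P(X_1 <= 5))^2
= (5/5)^2 = 1^2 = 1

1


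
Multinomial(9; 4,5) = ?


9! = 362880
Denominator: 4!=24 * 5!=120
Coefficient = 362880 / 2880 = 126

126


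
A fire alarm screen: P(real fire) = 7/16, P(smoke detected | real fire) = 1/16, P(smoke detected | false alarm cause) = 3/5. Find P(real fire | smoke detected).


P(A) = P(A|B)P(B) + P(A|B')P(B') = 1/16*7/16 + 3/5*9/16 = 467/1280
P(B|A) = P(A|B)P(B)/P(A) = (7/256)/(467/1280) = 35/467

35/467


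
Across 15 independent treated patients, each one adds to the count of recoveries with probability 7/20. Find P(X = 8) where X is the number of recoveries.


P(X=8) = C(15,8) * p^8 * (1-p)^7
= 6435 * 5764801/25600000000 * 62748517/1280000000
= 465550002339000579/6553600000000000000

465550002339000579/6553600000000000000


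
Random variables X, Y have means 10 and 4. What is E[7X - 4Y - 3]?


E[7X - 4Y - 3] = 7*E[X] - 4*E[Y] - 3
= (7)*(10) + (-4)*(4) + (-3)
= 70 - 16 - 3 = 51

51


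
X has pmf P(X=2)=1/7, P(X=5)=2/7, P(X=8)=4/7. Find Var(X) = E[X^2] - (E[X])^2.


E[X] = 44/7, E[X^2] = 310/7
Var(X) = E[X^2] - (E[X])^2 = 310/7 - (44/7)^2 = 234/49

234/49


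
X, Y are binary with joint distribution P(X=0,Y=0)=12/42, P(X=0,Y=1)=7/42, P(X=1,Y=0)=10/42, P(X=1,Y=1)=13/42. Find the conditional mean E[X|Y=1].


P(Y=1) = 20/42
E[X|Y=1] = (0*7 + 1*13)/20 = 13/20

13/20


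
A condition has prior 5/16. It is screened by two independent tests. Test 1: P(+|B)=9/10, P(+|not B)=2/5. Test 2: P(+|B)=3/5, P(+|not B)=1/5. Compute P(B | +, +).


After test 1: P(+) = 9/10*5/16 + 2/5*11/16 = 89/160
P(B|+) = (9/32)/(89/160) = 45/89
After test 2 (use post1 as new prior): P(+) = 3/5*45/89 + 1/5*44/89 = 179/445
P(B|+,+) = (27/89)/(179/445) = 135/179

135/179


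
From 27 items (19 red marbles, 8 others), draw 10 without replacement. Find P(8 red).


P(X=8) = C(19,8)*C(8,2) / C(27,10)
= 75582*28 / 8436285
= 2116296/8436285 = 952/3795

952/3795


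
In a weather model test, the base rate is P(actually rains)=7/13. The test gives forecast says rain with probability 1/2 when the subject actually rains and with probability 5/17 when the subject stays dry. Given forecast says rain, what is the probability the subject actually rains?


P(A) = P(A|B)P(B) + P(A|B')P(B') = 1/2*7/13 + 5/17*6/13 = 179/442
P(B|A) = P(A|B)P(B)/P(A) = (7/26)/(179/442) = 119/179

119/179


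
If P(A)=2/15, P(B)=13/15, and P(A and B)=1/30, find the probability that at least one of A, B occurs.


P(A∪B) = P(A) + P(B) - P(A∩B)
= 2/15 + 13/15 - 1/30 = 29/30

29/30


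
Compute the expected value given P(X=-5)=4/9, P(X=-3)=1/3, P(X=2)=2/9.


E[X] = sum(x * P(x))
= -5*4/9 - 3*1/3 + 2*2/9
= -25/9

-25/9


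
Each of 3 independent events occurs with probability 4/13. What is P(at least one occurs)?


P(at least one) = 1 - P(none)
P(none) = (1 - 4/13)^3 = (9/13)^3 = 729/2197
P(at least one) = 1 - 729/2197 = 1468/2197

1468/2197


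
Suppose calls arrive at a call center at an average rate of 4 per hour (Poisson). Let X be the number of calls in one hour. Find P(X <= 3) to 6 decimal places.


P(X<=3) = e^(-4)*4^0/0! + e^(-4)*4^1/1! + e^(-4)*4^2/2! + e^(-4)*4^3/3!
≈ 0.0183156389 + 0.0732625556 + 0.1465251111 + 0.1953668148
= 0.4334701204
≈ 0.433470

0.433470


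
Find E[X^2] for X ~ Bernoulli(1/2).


For Bernoulli: X in {0,1}
E[X^2] = 0^2*(1-1/2) + 1^2*1/2 = 1/2

1/2


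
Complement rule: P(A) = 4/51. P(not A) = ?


P(A') = 1 - P(A) = 1 - 4/51 = 47/51

47/51


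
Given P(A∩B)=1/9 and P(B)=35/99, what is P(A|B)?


P(A|B) = P(A∩B)/P(B) = (11/99)/(35/99) = 11/35

11/35


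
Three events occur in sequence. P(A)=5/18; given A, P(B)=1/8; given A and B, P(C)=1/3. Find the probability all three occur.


P(A∩B∩C) = P(A) * P(B|A) * P(C|A∩B)
= 5/18 * 1/8 * 1/3
= 5/144 * 1/3 = 5/432

5/432


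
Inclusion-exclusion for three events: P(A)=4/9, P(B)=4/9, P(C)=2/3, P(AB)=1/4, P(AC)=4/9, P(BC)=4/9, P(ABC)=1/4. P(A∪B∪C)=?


P(A∪B∪C) = P(A)+P(B)+P(C) - P(AB)-P(AC)-P(BC) + P(ABC)
= 4/9+4/9+2/3 - 1/4-4/9-4/9 + 1/4
= 2/3

2/3


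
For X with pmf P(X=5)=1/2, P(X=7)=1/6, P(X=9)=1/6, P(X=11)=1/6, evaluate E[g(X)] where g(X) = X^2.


E[X^2] = sum(g(x)*P(x))
= 25*1/2 + 49*1/6 + 81*1/6 + 121*1/6
= 163/3

163/3


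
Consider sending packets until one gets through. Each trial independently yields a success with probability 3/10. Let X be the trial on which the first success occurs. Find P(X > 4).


P(X > 4) = P(first 4 trials all fail) = (1-p)^4 = (7/10)^4 = 2401/10000

2401/10000


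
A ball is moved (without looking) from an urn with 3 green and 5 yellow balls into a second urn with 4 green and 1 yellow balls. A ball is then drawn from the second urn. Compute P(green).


P(transfer green) = 3/8; P(transfer yellow) = 5/8
If green transferred: Urn II has 5 green of 6, so P(green|green moved) = 5/6
If yellow transferred: Urn II has 4 green of 6, so P(green|yellow moved) = 2/3
By total probability: P(green) = 3/8*5/6 + 5/8*2/3 = 35/48

35/48


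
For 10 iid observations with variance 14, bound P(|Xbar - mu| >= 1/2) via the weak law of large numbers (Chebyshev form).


Var(Xbar) = Var(X)/n = 14/10
Chebyshev: P(|Xbar-mu| >= 1/2) <= Var(Xbar)/(1/2)^2 = (7/5)/(1/4) = 28/5
Bound exceeds 1, so trivial bound: 1

1


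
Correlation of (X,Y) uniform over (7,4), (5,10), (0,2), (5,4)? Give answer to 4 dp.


Cov(X,Y) = 3.2500, Var(X) = 6.6875, Var(Y) = 9.0000
rho = Cov/(sqrt(VarX)*sqrt(VarY)) = 0.4189

0.4189


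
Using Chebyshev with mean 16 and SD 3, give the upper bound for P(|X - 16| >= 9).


k = 9/3 = 3
Chebyshev: P(|X-mu| >= k*sigma) <= 1/k^2 = 1/3^2 = 1/9

1/9


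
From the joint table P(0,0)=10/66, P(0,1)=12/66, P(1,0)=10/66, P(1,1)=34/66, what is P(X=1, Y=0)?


Read from table: P(X=1, Y=0) = 10/66 = 5/33

5/33


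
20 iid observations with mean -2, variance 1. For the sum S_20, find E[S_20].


E[S_n] = n*E[X_1] = 20*-2 = -40

-40


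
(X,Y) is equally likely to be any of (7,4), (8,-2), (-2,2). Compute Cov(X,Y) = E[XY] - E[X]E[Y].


E[X]=13/3, E[Y]=4/3, E[XY]=8/3
Cov(X,Y) = E[XY] - E[X]E[Y] = 8/3 - 13/3*4/3 = -28/9

-28/9


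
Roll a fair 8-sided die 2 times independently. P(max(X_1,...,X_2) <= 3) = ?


P(max <= 3) = P(all X_i <= 3) = (P(X_1 <= 3))^2
= (3/8)^2 = 9/64

9/64


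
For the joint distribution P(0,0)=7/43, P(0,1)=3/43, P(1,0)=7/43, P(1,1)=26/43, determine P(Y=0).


P(Y=0) = P(0,0)+P(1,0) = 7/43 + 7/43 = 14/43

14/43


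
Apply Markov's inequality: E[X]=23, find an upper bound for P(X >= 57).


Markov: P(X >= a) <= E[X]/a
P(X >= 57) <= 23/57

23/57


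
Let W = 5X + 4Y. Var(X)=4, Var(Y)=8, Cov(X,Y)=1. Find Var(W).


Var(5X + 4Y) = 5^2*Var(X) + 4^2*Var(Y) + 2*5*4*Cov(X,Y)
= 25*4 + 16*8 + 40*1
= 100 + 128 + 40 = 268

268


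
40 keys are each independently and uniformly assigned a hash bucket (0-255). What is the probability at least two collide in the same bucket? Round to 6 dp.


P(all different) = prod((256-i)/256 for i=0..39) = 0.040078
P(at least one match) = 1 - 0.040078 = 0.959922

0.959922


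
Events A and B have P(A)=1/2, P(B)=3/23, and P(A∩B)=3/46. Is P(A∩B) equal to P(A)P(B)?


P(A)*P(B) = 1/2*3/23 = 3/46
P(A∩B) = 3/46, which equals P(A)P(B), so independent

Yes, A and B are independent


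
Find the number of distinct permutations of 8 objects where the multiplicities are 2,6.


8! = 40320
Denominator: 2!=2 * 6!=720
Coefficient = 40320 / 1440 = 28

28


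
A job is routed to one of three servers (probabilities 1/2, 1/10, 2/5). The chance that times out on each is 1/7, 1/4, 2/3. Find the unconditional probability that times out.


P(A) = P(A|B1)P(B1) + P(A|B2)P(B2) + P(A|B3)P(B3)
= 1/7*1/2 + 1/4*1/10 + 2/3*2/5
= 1/14 + 1/40 + 4/15 = 61/168

61/168


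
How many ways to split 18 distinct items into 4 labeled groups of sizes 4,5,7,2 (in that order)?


18! = 6402373705728000
Denominator: 4!=24 * 5!=120 * 7!=5040 * 2!=2
Coefficient = 6402373705728000 / 29030400 = 220540320

220540320


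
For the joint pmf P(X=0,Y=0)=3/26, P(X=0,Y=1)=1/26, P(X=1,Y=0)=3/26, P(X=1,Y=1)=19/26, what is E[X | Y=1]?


P(Y=1) = 20/26
E[X|Y=1] = (0*1 + 1*19)/20 = 19/20

19/20


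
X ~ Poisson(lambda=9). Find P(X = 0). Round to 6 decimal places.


P(X=0) = e^(-9) * 9^0 / 0!
≈ 0.0001234098041 * 1 / 1
≈ 0.000123

0.000123


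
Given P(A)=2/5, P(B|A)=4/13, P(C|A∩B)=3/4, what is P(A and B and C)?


P(A∩B∩C) = P(A) * P(B|A) * P(C|A∩B)
= 2/5 * 4/13 * 3/4
= 8/65 * 3/4 = 6/65

6/65


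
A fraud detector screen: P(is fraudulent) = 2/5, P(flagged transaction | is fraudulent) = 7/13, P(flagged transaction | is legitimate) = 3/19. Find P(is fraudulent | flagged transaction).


P(A) = P(A|B)P(B) + P(A|B')P(B') = 7/13*2/5 + 3/19*3/5 = 383/1235
P(B|A) = P(A|B)P(B)/P(A) = (14/65)/(383/1235) = 266/383

266/383


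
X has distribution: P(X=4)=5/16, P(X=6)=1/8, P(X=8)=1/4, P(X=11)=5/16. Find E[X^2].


E[X^2] = sum(g(x)*P(x))
= 16*5/16 + 36*1/8 + 64*1/4 + 121*5/16
= 1013/16

1013/16


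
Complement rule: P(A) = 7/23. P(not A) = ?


P(A') = 1 - P(A) = 1 - 7/23 = 16/23

16/23


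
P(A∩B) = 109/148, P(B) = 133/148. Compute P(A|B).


P(A|B) = P(A∩B)/P(B) = (109/148)/(133/148) = 109/133

109/133


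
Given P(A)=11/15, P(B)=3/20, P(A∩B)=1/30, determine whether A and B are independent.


P(A)*P(B) = 11/15*3/20 = 11/100
P(A∩B) = 1/30 != 11/100, so not independent

No, A and B are not independent


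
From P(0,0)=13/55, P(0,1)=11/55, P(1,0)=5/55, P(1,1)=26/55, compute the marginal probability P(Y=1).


P(Y=1) = P(0,1)+P(1,1) = 11/55 + 26/55 = 37/55

37/55


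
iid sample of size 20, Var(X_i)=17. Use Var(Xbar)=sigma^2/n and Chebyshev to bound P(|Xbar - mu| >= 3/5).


Var(Xbar) = Var(X)/n = 17/20
Chebyshev: P(|Xbar-mu| >= 3/5) <= Var(Xbar)/(3/5)^2 = (17/20)/(9/25) = 85/36
Bound exceeds 1, so trivial bound: 1

1


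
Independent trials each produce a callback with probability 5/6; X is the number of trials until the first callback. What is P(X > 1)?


P(X > 1) = P(first 1 trials all fail) = (1-p)^1 = (1/6)^1 = 1/6

1/6


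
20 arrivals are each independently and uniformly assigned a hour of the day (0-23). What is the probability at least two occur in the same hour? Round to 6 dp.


P(all different) = prod((24-i)/24 for i=0..19) = 0.000006
P(at least one match) = 1 - 0.000006 = 0.999994

0.999994


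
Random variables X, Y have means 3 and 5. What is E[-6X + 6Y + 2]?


E[-6X + 6Y + 2] = -6*E[X] + 6*E[Y] + 2
= (-6)*(3) + (6)*(5) + (2)
= -18 + 30 + 2 = 14

14


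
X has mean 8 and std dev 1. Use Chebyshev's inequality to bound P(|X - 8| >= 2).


k = 2/1 = 2
Chebyshev: P(|X-mu| >= k*sigma) <= 1/k^2 = 1/2^2 = 1/4

1/4


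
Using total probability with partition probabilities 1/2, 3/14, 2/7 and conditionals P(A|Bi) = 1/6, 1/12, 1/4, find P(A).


P(A) = P(A|B1)P(B1) + P(A|B2)P(B2) + P(A|B3)P(B3)
= 1/6*1/2 + 1/12*3/14 + 1/4*2/7
= 1/12 + 1/56 + 1/14 = 29/168

29/168


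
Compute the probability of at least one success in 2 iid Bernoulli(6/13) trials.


P(at least one) = 1 - P(none)
P(none) = (1 - 6/13)^2 = (7/13)^2 = 49/169
P(at least one) = 1 - 49/169 = 120/169

120/169


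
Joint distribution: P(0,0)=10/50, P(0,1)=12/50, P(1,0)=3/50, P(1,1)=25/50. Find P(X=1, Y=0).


Read from table: P(X=1, Y=0) = 3/50

3/50


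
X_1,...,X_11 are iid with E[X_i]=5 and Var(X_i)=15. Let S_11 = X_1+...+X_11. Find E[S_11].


E[S_n] = n*E[X_1] = 11*5 = 55

55


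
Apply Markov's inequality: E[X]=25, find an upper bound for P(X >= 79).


Markov: P(X >= a) <= E[X]/a
P(X >= 79) <= 25/79

25/79


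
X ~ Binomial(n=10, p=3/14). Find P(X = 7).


P(X=7) = C(10,7) * p^7 * (1-p)^3
= 120 * 2187/105413504 * 1331/2744
= 43663455/36156831872

43663455/36156831872


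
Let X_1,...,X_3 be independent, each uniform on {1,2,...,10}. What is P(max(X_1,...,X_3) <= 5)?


P(max <= 5) = P(all X_i <= 5) = (P(X_1 <= 5))^3
= (5/10)^3 = (1/2)^3 = 1/8

1/8


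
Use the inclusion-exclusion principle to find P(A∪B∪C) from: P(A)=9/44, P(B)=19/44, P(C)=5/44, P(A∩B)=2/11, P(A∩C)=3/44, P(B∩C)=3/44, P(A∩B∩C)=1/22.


P(A∪B∪C) = P(A)+P(B)+P(C) - P(AB)-P(AC)-P(BC) + P(ABC)
= 9/44+19/44+5/44 - 2/11-3/44-3/44 + 1/22
= 21/44

21/44


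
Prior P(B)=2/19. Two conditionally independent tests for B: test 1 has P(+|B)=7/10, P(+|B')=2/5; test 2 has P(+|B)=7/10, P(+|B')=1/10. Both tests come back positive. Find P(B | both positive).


After test 1: P(+) = 7/10*2/19 + 2/5*17/19 = 41/95
P(B|+) = (7/95)/(41/95) = 7/41
After test 2 (use post1 as new prior): P(+) = 7/10*7/41 + 1/10*34/41 = 83/410
P(B|+,+) = (49/410)/(83/410) = 49/83

49/83


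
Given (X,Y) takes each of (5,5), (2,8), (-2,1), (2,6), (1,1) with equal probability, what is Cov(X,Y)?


E[X]=8/5, E[Y]=21/5, E[XY]=52/5
Cov(X,Y) = E[XY] - E[X]E[Y] = 52/5 - 8/5*21/5 = 92/25

92/25


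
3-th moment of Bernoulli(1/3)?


For Bernoulli: X in {0,1}
E[X^3] = 0^3*(1-1/3) + 1^3*1/3 = 1/3

1/3


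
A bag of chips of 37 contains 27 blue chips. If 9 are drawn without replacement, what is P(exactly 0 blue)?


P(X=0) = C(27,0)*C(10,9) / C(37,9)
= 1*10 / 124403620
= 10/124403620 = 1/12440362

1/12440362


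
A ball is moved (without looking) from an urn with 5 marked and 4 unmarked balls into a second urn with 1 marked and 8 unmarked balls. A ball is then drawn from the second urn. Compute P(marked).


P(transfer marked) = 5/9; P(transfer unmarked) = 4/9
If marked transferred: Urn II has 2 marked of 10, so P(marked|marked moved) = 1/5
If unmarked transferred: Urn II has 1 marked of 10, so P(marked|unmarked moved) = 1/10
By total probability: P(marked) = 5/9*1/5 + 4/9*1/10 = 7/45

7/45


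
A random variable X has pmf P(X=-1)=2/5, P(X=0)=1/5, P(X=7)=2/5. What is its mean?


E[X] = sum(x * P(x))
= -1*2/5 + 0*1/5 + 7*2/5
= 12/5

12/5


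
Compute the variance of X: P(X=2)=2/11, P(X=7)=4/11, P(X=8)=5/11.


E[X] = 72/11, E[X^2] = 524/11
Var(X) = E[X^2] - (E[X])^2 = 524/11 - (72/11)^2 = 580/121

580/121


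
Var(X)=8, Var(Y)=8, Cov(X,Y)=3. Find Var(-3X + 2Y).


Var(-3X + 2Y) = (-3)^2*Var(X) + 2^2*Var(Y) + 2*(-3)*2*Cov(X,Y)
= 9*8 + 4*8 - 12*3
= 72 + 32 - 36 = 68

68


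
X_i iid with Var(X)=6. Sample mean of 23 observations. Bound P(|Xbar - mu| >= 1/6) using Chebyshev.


Var(Xbar) = Var(X)/n = 6/23
Chebyshev: P(|Xbar-mu| >= 1/6) <= Var(Xbar)/(1/6)^2 = (6/23)/(1/36) = 216/23
Bound exceeds 1, so trivial bound: 1

1


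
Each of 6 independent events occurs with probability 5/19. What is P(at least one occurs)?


P(at least one) = 1 - P(none)
P(none) = (1 - 5/19)^6 = (14/19)^6 = 7529536/47045881
P(at least one) = 1 - 7529536/47045881 = 39516345/47045881

39516345/47045881


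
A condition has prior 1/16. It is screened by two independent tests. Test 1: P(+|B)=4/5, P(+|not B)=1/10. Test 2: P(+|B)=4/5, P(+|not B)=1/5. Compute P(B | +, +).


After test 1: P(+) = 4/5*1/16 + 1/10*15/16 = 23/160
P(B|+) = (1/20)/(23/160) = 8/23
After test 2 (use post1 as new prior): P(+) = 4/5*8/23 + 1/5*15/23 = 47/115
P(B|+,+) = (32/115)/(47/115) = 32/47

32/47


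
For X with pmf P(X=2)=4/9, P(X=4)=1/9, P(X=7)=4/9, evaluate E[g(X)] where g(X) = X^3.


E[X^3] = sum(g(x)*P(x))
= 8*4/9 + 64*1/9 + 343*4/9
= 1468/9

1468/9


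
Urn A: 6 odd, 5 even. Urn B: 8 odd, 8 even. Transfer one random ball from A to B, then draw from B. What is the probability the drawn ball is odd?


P(transfer odd) = 6/11; P(transfer even) = 5/11
If odd transferred: Urn II has 9 odd of 17, so P(odd|odd moved) = 9/17
If even transferred: Urn II has 8 odd of 17, so P(odd|even moved) = 8/17
By total probability: P(odd) = 6/11*9/17 + 5/11*8/17 = 94/187

94/187


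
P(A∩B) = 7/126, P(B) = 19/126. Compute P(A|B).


P(A|B) = P(A∩B)/P(B) = (7/126)/(19/126) = 7/19

7/19


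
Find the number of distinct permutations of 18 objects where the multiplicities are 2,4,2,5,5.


18! = 6402373705728000
Denominator: 2!=2 * 4!=24 * 2!=2 * 5!=120 * 5!=120
Coefficient = 6402373705728000 / 1382400 = 4631346720

4631346720


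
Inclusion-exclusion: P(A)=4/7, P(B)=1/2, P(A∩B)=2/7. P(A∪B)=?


P(A∪B) = P(A) + P(B) - P(A∩B)
= 4/7 + 1/2 - 2/7 = 11/14

11/14


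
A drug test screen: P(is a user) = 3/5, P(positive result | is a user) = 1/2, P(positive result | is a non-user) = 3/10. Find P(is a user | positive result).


P(A) = P(A|B)P(B) + P(A|B')P(B') = 1/2*3/5 + 3/10*2/5 = 21/50
P(B|A) = P(A|B)P(B)/P(A) = (3/10)/(21/50) = 5/7

5/7


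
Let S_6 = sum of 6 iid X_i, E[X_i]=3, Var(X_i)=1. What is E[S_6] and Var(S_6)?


E[S_n] = n*mu = 6*3 = 18
Var(S_n) = n*sigma^2 = 6*1 = 6

E[S_6]=18, Var(S_6)=6


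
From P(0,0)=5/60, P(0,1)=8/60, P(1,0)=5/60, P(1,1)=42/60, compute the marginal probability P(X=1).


P(X=1) = P(1,0)+P(1,1) = 5/60 + 42/60 = 47/60

47/60


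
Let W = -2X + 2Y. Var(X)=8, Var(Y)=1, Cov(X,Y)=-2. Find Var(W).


Var(-2X + 2Y) = (-2)^2*Var(X) + 2^2*Var(Y) + 2*(-2)*2*Cov(X,Y)
= 4*8 + 4*1 - 8*(-2)
= 32 + 4 + 16 = 52

52


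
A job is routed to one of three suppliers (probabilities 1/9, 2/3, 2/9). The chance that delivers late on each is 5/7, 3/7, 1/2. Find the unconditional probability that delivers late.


P(A) = P(A|B1)P(B1) + P(A|B2)P(B2) + P(A|B3)P(B3)
= 5/7*1/9 + 3/7*2/3 + 1/2*2/9
= 5/63 + 2/7 + 1/9 = 10/21

10/21


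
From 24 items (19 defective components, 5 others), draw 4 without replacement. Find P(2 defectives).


P(X=2) = C(19,2)*C(5,2) / C(24,4)
= 171*10 / 10626
= 1710/10626 = 285/1771

285/1771


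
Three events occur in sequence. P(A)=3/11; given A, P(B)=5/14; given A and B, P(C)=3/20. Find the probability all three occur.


P(A∩B∩C) = P(A) * P(B|A) * P(C|A∩B)
= 3/11 * 5/14 * 3/20
= 15/154 * 3/20 = 9/616

9/616


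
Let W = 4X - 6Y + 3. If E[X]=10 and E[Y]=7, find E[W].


E[4X - 6Y + 3] = 4*E[X] - 6*E[Y] + 3
= (4)*(10) + (-6)*(7) + (3)
= 40 - 42 + 3 = 1

1


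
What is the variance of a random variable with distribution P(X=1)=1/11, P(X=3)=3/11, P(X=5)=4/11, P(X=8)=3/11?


E[X] = 54/11, E[X^2] = 320/11
Var(X) = E[X^2] - (E[X])^2 = 320/11 - (54/11)^2 = 604/121

604/121


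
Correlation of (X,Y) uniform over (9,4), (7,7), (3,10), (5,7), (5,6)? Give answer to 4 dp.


Cov(X,Y) = -3.4400, Var(X) = 4.1600, Var(Y) = 3.7600
rho = Cov/(sqrt(VarX)*sqrt(VarY)) = -0.8698

-0.8698


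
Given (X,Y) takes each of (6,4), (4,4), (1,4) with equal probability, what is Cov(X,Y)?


E[X]=11/3, E[Y]=4, E[XY]=44/3
Cov(X,Y) = E[XY] - E[X]E[Y] = 44/3 - 11/3*4 = 0

0


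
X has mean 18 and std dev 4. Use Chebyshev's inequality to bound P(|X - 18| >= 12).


k = 12/4 = 3
Chebyshev: P(|X-mu| >= k*sigma) <= 1/k^2 = 1/3^2 = 1/9

1/9


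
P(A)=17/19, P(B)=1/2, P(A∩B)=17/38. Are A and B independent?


P(A)*P(B) = 17/19*1/2 = 17/38
P(A∩B) = 17/38, which equals P(A)P(B), so independent

Yes, A and B are independent


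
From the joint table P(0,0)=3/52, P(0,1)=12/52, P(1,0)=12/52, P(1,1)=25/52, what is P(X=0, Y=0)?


Read from table: P(X=0, Y=0) = 3/52

3/52


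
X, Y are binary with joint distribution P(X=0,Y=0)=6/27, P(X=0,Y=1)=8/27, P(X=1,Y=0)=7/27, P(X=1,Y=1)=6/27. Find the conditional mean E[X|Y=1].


P(Y=1) = 14/27
E[X|Y=1] = (0*8 + 1*6)/14 = 6/14 = 3/7

3/7


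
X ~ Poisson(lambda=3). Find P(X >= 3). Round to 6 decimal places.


P(X>=3) = 1 - P(X<=2) = 1 - (e^(-3)*3^0/0! + e^(-3)*3^1/1! + e^(-3)*3^2/2!)
≈ 1 - (0.0497870684 + 0.1493612051 + 0.2240418077)
= 1 - 0.4231900812 = 0.5768099188
≈ 0.576810

0.576810
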